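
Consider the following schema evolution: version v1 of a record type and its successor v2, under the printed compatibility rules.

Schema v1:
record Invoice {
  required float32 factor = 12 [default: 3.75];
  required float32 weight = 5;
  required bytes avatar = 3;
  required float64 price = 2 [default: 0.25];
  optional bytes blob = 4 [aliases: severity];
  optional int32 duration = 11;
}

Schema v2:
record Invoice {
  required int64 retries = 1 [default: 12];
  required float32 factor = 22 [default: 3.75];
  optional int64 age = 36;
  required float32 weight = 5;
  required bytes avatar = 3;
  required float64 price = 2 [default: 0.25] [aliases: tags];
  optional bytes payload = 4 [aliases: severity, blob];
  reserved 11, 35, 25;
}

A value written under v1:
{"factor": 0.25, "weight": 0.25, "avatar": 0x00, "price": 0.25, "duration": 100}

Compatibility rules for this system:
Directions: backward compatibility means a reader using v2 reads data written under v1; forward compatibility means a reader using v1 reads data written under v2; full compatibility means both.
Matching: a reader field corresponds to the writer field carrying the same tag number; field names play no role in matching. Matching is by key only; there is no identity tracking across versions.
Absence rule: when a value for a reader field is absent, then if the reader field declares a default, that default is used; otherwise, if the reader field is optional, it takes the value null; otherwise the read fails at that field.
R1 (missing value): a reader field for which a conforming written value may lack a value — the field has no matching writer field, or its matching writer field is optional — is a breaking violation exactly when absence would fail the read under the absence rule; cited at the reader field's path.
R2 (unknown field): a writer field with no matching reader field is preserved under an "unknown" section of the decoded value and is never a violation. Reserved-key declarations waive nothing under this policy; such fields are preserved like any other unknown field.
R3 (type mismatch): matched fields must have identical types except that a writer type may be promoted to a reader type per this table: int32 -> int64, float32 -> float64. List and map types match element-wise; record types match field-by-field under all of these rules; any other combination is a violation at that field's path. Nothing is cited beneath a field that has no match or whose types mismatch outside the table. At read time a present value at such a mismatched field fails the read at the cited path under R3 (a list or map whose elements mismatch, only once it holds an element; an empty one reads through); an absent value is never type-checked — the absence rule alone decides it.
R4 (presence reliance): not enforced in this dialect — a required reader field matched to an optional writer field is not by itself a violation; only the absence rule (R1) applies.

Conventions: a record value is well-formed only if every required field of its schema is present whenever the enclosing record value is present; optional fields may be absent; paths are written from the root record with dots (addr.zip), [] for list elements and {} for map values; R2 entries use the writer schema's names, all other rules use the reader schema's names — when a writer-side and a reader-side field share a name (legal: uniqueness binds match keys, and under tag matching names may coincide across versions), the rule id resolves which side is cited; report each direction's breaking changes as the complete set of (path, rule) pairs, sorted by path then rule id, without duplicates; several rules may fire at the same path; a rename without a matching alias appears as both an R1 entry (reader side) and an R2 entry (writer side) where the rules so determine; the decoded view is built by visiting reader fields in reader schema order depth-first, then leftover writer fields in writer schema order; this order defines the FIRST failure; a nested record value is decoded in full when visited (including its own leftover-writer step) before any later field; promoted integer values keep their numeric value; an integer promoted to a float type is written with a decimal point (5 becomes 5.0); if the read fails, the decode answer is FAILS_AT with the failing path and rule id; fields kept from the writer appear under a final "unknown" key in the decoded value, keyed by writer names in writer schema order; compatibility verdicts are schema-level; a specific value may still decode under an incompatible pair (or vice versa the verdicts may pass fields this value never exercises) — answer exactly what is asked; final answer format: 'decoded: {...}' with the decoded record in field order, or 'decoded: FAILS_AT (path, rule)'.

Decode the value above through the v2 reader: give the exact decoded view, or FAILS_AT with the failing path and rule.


decoded: {"retries": 12, "factor": 3.75, "age": null, "weight": 0.25, "avatar": 0x00, "price": 0.25, "payload": null, "unknown": {"factor": 0.25, "duration": 100}}

in Invoice below, arrows point writer -> reader
decode (reader v2):
  retries := 12 (missing; default applied)
  factor := 3.75 (missing; default applied)
  age := null (missing; optional => null)
  weight := 0.25
  avatar := 0x00
  price := 0.25
  payload := null (missing; optional => null)
  writer factor: kept under "unknown"
  writer duration: kept under "unknown"
  => decoded: {"retries": 12, "factor": 3.75, "age": null, "weight": 0.25, "avatar": 0x00, "price": 0.25, "payload": null, "unknown": {"factor": 0.25, "duration": 100}}


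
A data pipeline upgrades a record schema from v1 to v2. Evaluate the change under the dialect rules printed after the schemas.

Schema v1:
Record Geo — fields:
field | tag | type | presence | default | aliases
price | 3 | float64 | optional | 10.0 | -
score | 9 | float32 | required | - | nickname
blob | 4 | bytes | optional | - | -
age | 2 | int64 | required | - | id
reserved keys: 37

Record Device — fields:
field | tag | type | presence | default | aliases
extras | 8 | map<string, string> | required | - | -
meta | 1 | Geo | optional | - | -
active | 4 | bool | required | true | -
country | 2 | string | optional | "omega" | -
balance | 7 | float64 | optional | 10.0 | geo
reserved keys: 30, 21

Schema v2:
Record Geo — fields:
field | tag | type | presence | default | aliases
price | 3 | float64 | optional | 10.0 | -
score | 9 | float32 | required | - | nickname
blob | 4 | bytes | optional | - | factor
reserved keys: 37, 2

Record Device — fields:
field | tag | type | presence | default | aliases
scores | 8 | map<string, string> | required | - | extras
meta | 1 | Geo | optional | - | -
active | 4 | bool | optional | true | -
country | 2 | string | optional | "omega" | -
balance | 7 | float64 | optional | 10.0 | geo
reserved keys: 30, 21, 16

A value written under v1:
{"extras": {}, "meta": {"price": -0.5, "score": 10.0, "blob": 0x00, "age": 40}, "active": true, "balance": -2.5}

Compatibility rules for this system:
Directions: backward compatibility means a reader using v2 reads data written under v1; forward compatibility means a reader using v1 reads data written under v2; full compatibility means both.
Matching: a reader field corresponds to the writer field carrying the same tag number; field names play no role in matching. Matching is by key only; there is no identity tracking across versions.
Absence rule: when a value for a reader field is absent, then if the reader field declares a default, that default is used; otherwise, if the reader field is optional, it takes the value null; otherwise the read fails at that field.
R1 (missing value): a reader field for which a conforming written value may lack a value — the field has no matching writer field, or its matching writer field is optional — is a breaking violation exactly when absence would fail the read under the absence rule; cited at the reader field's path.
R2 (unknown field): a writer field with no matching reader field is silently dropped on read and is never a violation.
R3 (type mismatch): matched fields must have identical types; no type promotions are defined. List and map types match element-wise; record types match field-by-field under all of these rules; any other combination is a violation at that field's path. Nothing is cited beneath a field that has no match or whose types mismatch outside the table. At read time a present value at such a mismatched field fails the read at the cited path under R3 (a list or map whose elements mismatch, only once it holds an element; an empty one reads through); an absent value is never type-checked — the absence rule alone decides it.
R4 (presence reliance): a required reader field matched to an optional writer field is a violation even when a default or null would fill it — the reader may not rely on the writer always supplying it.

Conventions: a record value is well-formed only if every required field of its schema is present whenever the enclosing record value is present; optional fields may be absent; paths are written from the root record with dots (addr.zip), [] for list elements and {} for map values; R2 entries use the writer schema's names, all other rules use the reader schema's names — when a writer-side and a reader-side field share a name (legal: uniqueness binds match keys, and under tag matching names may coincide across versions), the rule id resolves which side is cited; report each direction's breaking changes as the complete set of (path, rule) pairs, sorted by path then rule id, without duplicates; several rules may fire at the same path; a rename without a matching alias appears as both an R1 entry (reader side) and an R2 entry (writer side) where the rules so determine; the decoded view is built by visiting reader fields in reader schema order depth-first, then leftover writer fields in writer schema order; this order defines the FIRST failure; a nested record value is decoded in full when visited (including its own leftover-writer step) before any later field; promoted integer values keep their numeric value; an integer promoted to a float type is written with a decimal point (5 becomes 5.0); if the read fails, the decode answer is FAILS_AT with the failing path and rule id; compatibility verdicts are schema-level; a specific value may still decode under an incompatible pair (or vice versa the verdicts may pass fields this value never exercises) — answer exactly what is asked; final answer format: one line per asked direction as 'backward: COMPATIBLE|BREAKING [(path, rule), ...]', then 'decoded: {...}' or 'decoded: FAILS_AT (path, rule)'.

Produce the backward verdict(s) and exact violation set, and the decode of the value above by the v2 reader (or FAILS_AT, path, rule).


backward: COMPATIBLE []; decoded: {"scores": {}, "meta": {"price": -0.5, "score": 10.0, "blob": 0x00}, "active": true, "country": "omega", "balance": -2.5}

the writer's type comes first in each Device pair
backward for Device (reader v2, writer v1):
  scores: paired with writer extras (map<string, string> -> map<string, string>; writer required)
  meta: paired with writer meta (Geo -> Geo; writer optional)
  active: paired with writer active (bool -> bool; writer required)
  country: paired with writer country (string -> string; writer optional)
  balance: paired with writer balance (float64 -> float64; writer optional)
  meta.price: paired with writer meta.price (float64 -> float64; writer optional)
  meta.score: paired with writer meta.score (float32 -> float32; writer required)
  meta.blob: paired with writer meta.blob (bytes -> bytes; writer optional)
  leftover writer field: meta.age
  => backward: COMPATIBLE
migrating the Device value to v2:
  scores := {} (from writer extras)
  meta.price := -0.5
  meta.score := 10.0
  meta.blob := 0x00
  writer meta.age: unmatched, discarded
  active := true
  country := "omega" (no value, default fills)
  balance := -2.5
  => decoded: {"scores": {}, "meta": {"price": -0.5, "score": 10.0, "blob": 0x00}, "active": true, "country": "omega", "balance": -2.5}
the rest of the Device diff is inert for this question:
  field active in record Device: required changed to optional -> affects forward compatibility only, which is not asked


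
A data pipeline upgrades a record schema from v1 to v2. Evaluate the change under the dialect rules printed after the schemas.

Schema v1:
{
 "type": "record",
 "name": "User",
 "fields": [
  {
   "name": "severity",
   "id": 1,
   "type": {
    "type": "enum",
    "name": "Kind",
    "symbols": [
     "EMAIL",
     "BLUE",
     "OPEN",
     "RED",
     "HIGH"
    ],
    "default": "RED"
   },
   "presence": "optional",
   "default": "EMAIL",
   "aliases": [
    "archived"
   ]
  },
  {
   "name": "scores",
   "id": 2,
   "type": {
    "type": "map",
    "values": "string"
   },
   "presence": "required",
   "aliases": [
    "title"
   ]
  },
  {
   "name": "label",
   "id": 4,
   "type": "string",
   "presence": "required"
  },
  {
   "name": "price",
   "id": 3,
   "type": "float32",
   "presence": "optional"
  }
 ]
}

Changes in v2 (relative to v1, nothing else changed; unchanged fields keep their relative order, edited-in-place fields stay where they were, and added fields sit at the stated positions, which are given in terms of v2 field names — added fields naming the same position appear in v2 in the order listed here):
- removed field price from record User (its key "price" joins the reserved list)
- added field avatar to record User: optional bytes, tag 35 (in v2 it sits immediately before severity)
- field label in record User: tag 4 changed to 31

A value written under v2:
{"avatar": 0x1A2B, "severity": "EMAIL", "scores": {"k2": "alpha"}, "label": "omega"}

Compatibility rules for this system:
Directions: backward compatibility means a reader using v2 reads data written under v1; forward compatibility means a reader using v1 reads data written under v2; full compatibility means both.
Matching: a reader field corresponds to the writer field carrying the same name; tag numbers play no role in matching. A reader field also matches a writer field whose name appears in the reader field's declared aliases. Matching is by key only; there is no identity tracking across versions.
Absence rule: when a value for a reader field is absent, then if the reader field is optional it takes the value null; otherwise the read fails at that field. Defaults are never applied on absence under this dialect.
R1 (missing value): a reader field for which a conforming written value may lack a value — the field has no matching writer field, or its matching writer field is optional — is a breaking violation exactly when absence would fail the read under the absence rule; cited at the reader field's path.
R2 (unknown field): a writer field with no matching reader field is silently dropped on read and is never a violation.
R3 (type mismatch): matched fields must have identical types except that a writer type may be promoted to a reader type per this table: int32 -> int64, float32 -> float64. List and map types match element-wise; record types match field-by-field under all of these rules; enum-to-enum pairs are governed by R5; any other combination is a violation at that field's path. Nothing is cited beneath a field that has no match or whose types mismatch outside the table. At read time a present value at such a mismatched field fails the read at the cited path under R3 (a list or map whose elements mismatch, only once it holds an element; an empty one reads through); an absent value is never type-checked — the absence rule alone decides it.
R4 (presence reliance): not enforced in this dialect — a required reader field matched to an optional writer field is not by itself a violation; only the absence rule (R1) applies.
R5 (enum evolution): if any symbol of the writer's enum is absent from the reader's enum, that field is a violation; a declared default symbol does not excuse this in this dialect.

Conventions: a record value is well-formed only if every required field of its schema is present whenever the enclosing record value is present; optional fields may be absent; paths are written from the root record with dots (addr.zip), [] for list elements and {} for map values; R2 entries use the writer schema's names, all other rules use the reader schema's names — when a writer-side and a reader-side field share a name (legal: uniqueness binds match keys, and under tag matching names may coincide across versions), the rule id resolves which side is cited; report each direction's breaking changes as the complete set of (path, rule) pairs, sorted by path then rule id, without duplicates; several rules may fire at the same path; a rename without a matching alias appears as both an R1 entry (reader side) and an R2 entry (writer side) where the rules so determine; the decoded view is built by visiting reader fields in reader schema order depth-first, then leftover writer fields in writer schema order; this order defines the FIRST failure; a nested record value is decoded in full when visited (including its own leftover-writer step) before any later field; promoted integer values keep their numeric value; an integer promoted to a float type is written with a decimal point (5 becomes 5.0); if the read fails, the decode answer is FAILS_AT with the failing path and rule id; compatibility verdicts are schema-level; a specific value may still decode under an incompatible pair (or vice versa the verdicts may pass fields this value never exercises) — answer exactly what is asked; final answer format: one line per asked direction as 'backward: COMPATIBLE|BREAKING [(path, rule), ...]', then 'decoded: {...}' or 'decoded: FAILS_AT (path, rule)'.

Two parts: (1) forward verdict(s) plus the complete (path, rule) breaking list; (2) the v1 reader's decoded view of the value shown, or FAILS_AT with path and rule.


arrows below run writer -> reader for User
forward analysis of User with v1 as reader and v2 as writer:
  severity: Kind -> Kind, writer optional; from severity
  scores: map<string, string> -> map<string, string>, writer required; from scores
  label: string -> string, writer required; from label
  price has no writer counterpart
  avatar (writer side), unknown to reader
  nothing fires on User: forward is COMPATIBLE
decode (reader v1):
  severity := "EMAIL"
  scores := {"k2": "alpha"}
  label := "omega"
  price := null (absent, optional -> null)
  writer avatar: unknown -> dropped
  => decoded: {"severity": "EMAIL", "scores": {"k2": "alpha"}, "label": "omega", "price": null}
remaining User differences; none change what is asked:
  removed field price from record User (its key "price" joins the reserved list) -> inert for the asked User verdict: nothing fires
  added field avatar to record User: optional bytes, tag 35 (in v2 it sits immediately before severity) -> inert for the asked User verdict: nothing fires
  field label in record User: tag 4 changed to 31 -> inert for the asked User verdict: nothing fires

forward: COMPATIBLE []; decoded: {"severity": "EMAIL", "scores": {"k2": "alpha"}, "label": "omega", "price": null}


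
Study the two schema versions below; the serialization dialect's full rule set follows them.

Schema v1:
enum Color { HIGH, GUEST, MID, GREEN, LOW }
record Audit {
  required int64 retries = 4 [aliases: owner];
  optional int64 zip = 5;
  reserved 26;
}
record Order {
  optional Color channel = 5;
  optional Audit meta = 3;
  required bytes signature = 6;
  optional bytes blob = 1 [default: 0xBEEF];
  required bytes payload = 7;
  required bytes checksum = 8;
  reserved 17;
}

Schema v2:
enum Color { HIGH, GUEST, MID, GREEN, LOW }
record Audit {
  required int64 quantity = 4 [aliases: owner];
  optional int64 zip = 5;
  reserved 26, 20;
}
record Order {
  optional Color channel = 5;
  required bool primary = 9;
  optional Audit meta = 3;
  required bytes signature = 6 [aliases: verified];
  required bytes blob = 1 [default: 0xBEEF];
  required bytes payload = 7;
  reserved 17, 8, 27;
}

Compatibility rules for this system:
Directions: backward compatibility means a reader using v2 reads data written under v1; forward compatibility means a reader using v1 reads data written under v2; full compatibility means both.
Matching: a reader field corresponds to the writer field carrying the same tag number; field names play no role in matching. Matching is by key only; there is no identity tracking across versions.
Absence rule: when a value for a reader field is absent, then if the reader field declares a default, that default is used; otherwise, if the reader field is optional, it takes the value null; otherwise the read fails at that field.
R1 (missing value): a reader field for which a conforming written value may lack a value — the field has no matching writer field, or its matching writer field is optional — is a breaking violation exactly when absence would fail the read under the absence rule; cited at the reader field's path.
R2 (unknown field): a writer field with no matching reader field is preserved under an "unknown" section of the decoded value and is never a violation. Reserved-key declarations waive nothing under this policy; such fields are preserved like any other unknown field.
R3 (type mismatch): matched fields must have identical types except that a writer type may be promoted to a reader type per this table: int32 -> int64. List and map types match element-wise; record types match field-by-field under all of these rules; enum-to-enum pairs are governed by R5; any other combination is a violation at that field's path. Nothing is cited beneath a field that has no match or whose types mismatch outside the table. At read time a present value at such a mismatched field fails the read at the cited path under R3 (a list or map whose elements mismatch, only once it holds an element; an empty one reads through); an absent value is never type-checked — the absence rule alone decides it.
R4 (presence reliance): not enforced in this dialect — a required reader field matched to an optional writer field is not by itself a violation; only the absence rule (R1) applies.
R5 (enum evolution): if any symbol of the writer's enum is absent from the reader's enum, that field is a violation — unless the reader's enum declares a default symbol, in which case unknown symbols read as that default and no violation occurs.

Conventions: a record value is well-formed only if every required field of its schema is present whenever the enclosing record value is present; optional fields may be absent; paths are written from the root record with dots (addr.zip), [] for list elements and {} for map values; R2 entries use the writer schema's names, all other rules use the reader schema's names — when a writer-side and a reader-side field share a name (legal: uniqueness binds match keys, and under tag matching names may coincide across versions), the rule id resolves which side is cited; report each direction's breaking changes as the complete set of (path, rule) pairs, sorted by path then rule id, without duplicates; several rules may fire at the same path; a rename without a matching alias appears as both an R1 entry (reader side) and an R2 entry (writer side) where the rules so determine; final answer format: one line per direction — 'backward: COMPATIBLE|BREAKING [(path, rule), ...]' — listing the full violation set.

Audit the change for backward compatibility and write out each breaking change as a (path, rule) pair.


backward: BREAKING [(primary, R1)]

the writer's type comes first in each Order pair
backward pass over Order, reader schema v2, writer schema v1:
  channel: Color -> Color, writer optional; from channel
  primary has no writer counterpart
  meta: Audit -> Audit, writer optional; from meta
  signature: bytes -> bytes, writer required; from signature
  blob: bytes -> bytes, writer optional; from blob
  payload: bytes -> bytes, writer required; from payload
  leftover writer field: checksum
  meta.quantity: int64 -> int64, writer required; from meta.retries
  meta.zip: int64 -> int64, writer optional; from meta.zip
  rule R1 violated at primary
  backward on Order therefore BREAKING (1)
checking off the Order differences that do not matter here:
  removed field checksum from record Order (its key 8 joins the reserved list) -> affects forward compatibility only, which is not asked
  field blob in record Order: optional changed to required -> inert for the asked Order verdict: nothing fires
  renamed field retries to quantity in record Audit -> inert for the asked Order verdict: nothing fires


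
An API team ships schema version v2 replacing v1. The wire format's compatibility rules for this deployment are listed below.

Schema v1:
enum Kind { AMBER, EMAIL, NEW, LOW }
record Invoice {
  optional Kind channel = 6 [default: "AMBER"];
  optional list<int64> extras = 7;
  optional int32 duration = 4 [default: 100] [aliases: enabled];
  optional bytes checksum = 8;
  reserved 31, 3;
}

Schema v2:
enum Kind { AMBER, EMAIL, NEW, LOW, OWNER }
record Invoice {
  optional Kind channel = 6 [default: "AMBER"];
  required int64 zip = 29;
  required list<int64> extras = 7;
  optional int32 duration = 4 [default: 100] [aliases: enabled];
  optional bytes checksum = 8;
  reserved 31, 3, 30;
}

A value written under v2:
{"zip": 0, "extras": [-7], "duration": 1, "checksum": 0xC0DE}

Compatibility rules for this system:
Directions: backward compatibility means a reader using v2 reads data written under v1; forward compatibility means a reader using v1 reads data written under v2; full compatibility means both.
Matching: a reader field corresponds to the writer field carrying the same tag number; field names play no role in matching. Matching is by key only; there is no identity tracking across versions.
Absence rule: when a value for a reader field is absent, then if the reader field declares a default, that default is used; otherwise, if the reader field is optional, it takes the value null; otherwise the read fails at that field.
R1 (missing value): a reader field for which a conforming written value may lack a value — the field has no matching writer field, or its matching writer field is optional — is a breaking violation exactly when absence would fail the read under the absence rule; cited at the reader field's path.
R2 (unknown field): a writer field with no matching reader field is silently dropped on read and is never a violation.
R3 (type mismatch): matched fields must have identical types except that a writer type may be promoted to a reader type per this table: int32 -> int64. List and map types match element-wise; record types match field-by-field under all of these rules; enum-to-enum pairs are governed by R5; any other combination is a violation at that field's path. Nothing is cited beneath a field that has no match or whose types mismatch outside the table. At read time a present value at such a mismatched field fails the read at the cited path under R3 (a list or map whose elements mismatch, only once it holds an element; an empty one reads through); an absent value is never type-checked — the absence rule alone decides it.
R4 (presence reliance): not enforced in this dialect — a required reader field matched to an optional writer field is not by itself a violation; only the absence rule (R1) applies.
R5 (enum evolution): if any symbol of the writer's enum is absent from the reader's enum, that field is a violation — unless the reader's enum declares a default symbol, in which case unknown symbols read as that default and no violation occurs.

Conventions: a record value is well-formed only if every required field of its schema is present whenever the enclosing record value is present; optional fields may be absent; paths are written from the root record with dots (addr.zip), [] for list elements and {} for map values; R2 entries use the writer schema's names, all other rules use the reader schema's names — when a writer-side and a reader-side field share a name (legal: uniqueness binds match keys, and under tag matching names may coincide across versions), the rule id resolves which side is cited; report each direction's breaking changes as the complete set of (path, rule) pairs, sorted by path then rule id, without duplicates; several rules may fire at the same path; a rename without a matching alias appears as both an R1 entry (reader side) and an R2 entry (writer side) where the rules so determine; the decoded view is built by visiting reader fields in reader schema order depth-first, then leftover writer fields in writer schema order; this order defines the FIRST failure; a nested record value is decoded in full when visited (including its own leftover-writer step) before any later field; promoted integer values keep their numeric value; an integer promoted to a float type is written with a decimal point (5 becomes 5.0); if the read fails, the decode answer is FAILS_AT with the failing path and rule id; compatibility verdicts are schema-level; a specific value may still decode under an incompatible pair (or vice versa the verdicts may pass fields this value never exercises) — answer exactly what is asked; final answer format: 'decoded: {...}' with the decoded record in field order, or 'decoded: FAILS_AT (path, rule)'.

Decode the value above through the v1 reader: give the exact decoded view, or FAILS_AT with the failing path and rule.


decoded: {"channel": "AMBER", "extras": [-7], "duration": 1, "checksum": 0xC0DE}

arrows below run writer -> reader for Invoice
migrating the Invoice value to v1:
  channel := "AMBER" (missing; default applied)
  extras := [-7]
  duration := 1
  checksum := 0xC0DE
  writer zip: no reader field; dropped
  => decoded: {"channel": "AMBER", "extras": [-7], "duration": 1, "checksum": 0xC0DE}
checking off the Invoice differences that do not matter here:
  added field zip to record Invoice: required int64, tag 29 (in v2 it sits immediately before extras) -> schema-level compatibility only; this Invoice value's decode is unchanged
  enum Kind (field channel in record Invoice): symbol OWNER added -> schema-level compatibility only; this Invoice value's decode is unchanged
  field extras in record Invoice: optional changed to required -> schema-level compatibility only; this Invoice value's decode is unchanged


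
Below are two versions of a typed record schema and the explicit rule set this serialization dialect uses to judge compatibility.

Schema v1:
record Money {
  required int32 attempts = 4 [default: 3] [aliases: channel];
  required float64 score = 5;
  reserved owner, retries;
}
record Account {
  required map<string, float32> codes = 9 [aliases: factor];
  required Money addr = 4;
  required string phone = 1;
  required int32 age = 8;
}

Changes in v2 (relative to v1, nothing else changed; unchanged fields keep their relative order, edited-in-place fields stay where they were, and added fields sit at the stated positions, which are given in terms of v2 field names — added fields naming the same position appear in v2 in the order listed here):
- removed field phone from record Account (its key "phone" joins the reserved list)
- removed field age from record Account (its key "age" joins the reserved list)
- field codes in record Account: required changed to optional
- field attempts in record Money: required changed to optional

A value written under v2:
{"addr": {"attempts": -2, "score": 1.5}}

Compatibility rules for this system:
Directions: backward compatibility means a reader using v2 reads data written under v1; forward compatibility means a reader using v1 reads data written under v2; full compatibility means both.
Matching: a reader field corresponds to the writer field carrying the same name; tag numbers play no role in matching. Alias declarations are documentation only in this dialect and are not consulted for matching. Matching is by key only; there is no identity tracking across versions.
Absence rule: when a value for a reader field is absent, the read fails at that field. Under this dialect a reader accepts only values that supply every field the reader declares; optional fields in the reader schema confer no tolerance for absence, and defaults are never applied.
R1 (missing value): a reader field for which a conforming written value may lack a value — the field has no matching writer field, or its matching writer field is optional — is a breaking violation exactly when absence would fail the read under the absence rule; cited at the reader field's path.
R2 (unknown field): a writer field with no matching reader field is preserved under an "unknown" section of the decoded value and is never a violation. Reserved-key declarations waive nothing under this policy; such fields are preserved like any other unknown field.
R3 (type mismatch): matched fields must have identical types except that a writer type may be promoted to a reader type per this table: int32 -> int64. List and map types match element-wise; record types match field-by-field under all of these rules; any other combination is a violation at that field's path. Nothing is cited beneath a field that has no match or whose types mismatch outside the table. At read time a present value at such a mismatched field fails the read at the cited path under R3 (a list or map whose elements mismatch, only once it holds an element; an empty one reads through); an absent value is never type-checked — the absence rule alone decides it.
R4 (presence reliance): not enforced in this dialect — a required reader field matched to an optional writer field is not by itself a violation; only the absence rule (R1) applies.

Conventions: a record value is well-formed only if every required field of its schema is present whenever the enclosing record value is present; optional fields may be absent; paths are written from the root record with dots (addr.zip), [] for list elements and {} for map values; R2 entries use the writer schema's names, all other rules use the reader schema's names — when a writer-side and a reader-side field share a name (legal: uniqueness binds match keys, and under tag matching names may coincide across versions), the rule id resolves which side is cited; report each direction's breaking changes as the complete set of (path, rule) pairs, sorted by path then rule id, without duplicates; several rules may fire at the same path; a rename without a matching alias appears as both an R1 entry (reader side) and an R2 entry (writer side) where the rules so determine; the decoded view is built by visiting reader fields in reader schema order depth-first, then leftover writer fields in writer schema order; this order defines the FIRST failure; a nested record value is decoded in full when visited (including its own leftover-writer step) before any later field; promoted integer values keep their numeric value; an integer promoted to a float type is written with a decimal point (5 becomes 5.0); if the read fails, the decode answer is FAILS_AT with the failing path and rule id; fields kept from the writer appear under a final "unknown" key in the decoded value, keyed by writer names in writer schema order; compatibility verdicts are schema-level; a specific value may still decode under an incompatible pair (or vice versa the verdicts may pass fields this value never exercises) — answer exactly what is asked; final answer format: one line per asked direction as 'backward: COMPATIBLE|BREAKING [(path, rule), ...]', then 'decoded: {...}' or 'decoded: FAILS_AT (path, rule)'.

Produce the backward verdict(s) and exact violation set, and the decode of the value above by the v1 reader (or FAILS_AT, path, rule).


backward: COMPATIBLE []; decoded: FAILS_AT (codes, R1)

the writer's type comes first in each Account pair
backward analysis of Account with v2 as reader and v1 as writer:
  codes: paired with writer codes (map<string, float32> -> map<string, float32>; writer required)
  addr: paired with writer addr (Money -> Money; writer required)
  writer field phone has no reader counterpart
  writer field age has no reader counterpart
  addr.attempts: paired with writer addr.attempts (int32 -> int32; writer required)
  addr.score: paired with writer addr.score (float64 -> float64; writer required)
  => backward: COMPATIBLE
decode (reader v1):
  read fails at codes under R1 (no fill)
  => FAILS_AT (codes, R1)
the other Account changes do not affect what is asked:
  removed field phone from record Account (its key "phone" joins the reserved list) -> affects forward compatibility only, which is not asked
  removed field age from record Account (its key "age" joins the reserved list) -> affects forward compatibility only, which is not asked
  field attempts in record Money: required changed to optional -> affects forward compatibility only, which is not asked


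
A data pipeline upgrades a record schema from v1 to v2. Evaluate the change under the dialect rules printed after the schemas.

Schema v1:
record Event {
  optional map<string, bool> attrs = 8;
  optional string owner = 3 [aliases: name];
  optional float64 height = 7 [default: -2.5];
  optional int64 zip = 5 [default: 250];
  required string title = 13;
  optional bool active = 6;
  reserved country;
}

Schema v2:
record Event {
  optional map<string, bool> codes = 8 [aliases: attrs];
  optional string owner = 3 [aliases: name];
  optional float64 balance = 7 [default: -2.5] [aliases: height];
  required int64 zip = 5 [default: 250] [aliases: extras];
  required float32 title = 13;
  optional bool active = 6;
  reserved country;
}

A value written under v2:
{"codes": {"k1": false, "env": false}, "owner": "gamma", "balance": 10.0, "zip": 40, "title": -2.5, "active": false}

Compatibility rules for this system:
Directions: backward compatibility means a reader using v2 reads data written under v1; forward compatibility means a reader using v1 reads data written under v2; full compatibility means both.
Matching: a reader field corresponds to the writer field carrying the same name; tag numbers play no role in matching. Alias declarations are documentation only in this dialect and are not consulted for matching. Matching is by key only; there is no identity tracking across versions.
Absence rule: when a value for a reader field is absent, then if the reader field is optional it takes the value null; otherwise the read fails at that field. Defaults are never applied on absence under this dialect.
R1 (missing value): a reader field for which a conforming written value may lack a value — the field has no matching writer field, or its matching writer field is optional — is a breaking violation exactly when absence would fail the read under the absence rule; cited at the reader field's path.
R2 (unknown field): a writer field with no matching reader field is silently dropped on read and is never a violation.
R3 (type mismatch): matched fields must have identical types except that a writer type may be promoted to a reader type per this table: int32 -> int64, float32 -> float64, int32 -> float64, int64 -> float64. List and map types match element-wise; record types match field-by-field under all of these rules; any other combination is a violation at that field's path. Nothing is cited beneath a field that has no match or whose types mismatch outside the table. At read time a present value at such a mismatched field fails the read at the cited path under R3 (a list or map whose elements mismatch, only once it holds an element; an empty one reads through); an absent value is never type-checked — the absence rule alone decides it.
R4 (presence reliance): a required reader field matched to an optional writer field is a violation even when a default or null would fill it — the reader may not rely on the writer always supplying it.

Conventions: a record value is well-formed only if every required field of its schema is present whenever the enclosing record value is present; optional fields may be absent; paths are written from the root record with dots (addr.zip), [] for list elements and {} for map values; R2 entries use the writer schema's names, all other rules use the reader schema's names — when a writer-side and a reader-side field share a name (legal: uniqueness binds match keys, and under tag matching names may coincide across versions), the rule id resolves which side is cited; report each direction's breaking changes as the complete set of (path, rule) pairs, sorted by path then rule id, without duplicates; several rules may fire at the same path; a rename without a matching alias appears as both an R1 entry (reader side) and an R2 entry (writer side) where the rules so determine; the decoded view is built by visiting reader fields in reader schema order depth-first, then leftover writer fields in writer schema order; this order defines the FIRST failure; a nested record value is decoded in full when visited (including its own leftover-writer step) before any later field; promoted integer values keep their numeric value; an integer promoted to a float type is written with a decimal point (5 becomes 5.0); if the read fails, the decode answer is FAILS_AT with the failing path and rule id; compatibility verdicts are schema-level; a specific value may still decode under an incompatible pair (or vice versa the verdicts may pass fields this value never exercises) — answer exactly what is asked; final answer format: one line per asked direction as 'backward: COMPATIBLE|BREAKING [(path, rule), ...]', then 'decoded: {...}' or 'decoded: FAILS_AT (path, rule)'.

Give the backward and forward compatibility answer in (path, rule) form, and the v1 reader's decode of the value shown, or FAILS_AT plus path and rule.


backward: BREAKING [(title, R3), (zip, R1), (zip, R4)]; forward: BREAKING [(title, R3)]; decoded: FAILS_AT (title, R3)

arrows below run writer -> reader for Event
backward for Event (reader v2, writer v1):
  codes has no writer counterpart
  string -> string, writer optional: owner aligns to owner
  balance has no writer counterpart
  int64 -> int64, writer optional: zip aligns to zip
  string -> float32, writer required: title aligns to title
  bool -> bool, writer optional: active aligns to active
  writer field attrs has no reader counterpart
  writer field height has no reader counterpart
  R3 fires at title
  R1 fires at zip
  R4 fires at zip
  => backward verdict for Event: BREAKING, 3 violation(s)
forward for Event (reader v1, writer v2):
  attrs has no writer counterpart
  string -> string, writer optional: owner aligns to owner
  height has no writer counterpart
  int64 -> int64, writer required: zip aligns to zip
  float32 -> string, writer required: title aligns to title
  bool -> bool, writer optional: active aligns to active
  writer field codes has no reader counterpart
  writer field balance has no reader counterpart
  R3 fires at title
  => forward verdict for Event: BREAKING, 1 violation(s)
decoding the Event value with the v1 reader:
  attrs := null (absent, optional -> null)
  owner := "gamma"
  height := null (absent, optional -> null)
  zip := 40
  read fails at title under R3
  => FAILS_AT (title, R3)
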